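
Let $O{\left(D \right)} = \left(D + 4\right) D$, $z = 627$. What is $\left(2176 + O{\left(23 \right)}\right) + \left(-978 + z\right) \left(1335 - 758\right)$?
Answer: $-199730$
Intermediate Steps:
$O{\left(D \right)} = D \left(4 + D\right)$ ($O{\left(D \right)} = \left(4 + D\right) D = D \left(4 + D\right)$)
$\left(2176 + O{\left(23 \right)}\right) + \left(-978 + z\right) \left(1335 - 758\right) = \left(2176 + 23 \left(4 + 23\right)\right) + \left(-978 + 627\right) \left(1335 - 758\right) = \left(2176 + 23 \cdot 27\right) - 202527 = \left(2176 + 621\right) - 202527 = 2797 - 202527 = -199730$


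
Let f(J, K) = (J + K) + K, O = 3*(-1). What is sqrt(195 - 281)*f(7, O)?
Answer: I*sqrt(86) ≈ 9.2736*I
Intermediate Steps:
O = -3
f(J, K) = J + 2*K
sqrt(195 - 281)*f(7, O) = sqrt(195 - 281)*(7 + 2*(-3)) = sqrt(-86)*(7 - 6) = (I*sqrt(86))*1 = I*sqrt(86)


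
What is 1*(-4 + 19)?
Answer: 15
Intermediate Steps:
1*(-4 + 19) = 1*15 = 15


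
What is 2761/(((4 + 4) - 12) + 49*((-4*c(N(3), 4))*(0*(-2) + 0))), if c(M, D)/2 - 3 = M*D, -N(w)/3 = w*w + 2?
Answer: -2761/4 ≈ -690.25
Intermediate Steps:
N(w) = -6 - 3*w² (N(w) = -3*(w*w + 2) = -3*(w² + 2) = -3*(2 + w²) = -6 - 3*w²)
c(M, D) = 6 + 2*D*M (c(M, D) = 6 + 2*(M*D) = 6 + 2*(D*M) = 6 + 2*D*M)
2761/(((4 + 4) - 12) + 49*((-4*c(N(3), 4))*(0*(-2) + 0))) = 2761/(((4 + 4) - 12) + 49*((-4*(6 + 2*4*(-6 - 3*3²)))*(0*(-2) + 0))) = 2761/((8 - 12) + 49*((-4*(6 + 2*4*(-6 - 3*9)))*(0 + 0))) = 2761/(-4 + 49*(-4*(6 + 2*4*(-6 - 27))*0)) = 2761/(-4 + 49*(-4*(6 + 2*4*(-33))*0)) = 2761/(-4 + 49*(-4*(6 - 264)*0)) = 2761/(-4 + 49*(-4*(-258)*0)) = 2761/(-4 + 49*(1032*0)) = 2761/(-4 + 49*0) = 2761/(-4 + 0) = 2761/(-4) = 2761*(-¼) = -2761/4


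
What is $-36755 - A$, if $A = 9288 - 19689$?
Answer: $-26354$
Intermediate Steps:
$A = -10401$
$-36755 - A = -36755 - -10401 = -36755 + 10401 = -26354$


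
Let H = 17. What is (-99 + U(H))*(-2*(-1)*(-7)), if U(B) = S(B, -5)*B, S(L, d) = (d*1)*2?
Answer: 3766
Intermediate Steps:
S(L, d) = 2*d (S(L, d) = d*2 = 2*d)
U(B) = -10*B (U(B) = (2*(-5))*B = -10*B)
(-99 + U(H))*(-2*(-1)*(-7)) = (-99 - 10*17)*(-2*(-1)*(-7)) = (-99 - 170)*(2*(-7)) = -269*(-14) = 3766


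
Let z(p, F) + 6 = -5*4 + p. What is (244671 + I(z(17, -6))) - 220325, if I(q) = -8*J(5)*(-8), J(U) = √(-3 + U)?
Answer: 24346 + 64*√2 ≈ 24437.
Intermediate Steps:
z(p, F) = -26 + p (z(p, F) = -6 + (-5*4 + p) = -6 + (-20 + p) = -26 + p)
I(q) = 64*√2 (I(q) = -8*√(-3 + 5)*(-8) = -8*√2*(-8) = 64*√2)
(244671 + I(z(17, -6))) - 220325 = (244671 + 64*√2) - 220325 = 24346 + 64*√2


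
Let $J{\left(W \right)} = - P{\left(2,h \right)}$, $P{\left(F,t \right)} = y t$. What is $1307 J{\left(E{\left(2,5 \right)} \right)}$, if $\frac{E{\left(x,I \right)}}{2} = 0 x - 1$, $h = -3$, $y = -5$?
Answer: $-19605$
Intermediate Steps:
$P{\left(F,t \right)} = - 5 t$
$E{\left(x,I \right)} = -2$ ($E{\left(x,I \right)} = 2 \left(0 x - 1\right) = 2 \left(0 - 1\right) = 2 \left(-1\right) = -2$)
$J{\left(W \right)} = -15$ ($J{\left(W \right)} = - \left(-5\right) \left(-3\right) = \left(-1\right) 15 = -15$)
$1307 J{\left(E{\left(2,5 \right)} \right)} = 1307 \left(-15\right) = -19605$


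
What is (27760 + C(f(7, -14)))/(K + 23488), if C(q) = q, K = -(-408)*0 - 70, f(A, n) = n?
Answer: 13873/11709 ≈ 1.1848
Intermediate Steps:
K = -70 (K = -68*0 - 70 = 0 - 70 = -70)
(27760 + C(f(7, -14)))/(K + 23488) = (27760 - 14)/(-70 + 23488) = 27746/23418 = 27746*(1/23418) = 13873/11709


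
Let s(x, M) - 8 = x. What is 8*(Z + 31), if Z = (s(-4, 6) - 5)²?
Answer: 256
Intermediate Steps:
s(x, M) = 8 + x
Z = 1 (Z = ((8 - 4) - 5)² = (4 - 5)² = (-1)² = 1)
8*(Z + 31) = 8*(1 + 31) = 8*32 = 256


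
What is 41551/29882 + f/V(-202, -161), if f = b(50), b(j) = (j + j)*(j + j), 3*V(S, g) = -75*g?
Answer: 18642511/4811002 ≈ 3.8750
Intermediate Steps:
V(S, g) = -25*g (V(S, g) = (-75*g)/3 = -25*g)
b(j) = 4*j² (b(j) = (2*j)*(2*j) = 4*j²)
f = 10000 (f = 4*50² = 4*2500 = 10000)
41551/29882 + f/V(-202, -161) = 41551/29882 + 10000/((-25*(-161))) = 41551*(1/29882) + 10000/4025 = 41551/29882 + 10000*(1/4025) = 41551/29882 + 400/161 = 18642511/4811002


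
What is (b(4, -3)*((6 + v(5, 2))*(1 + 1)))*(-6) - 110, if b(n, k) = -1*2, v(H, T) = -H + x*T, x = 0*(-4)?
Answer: -86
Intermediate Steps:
x = 0
v(H, T) = -H (v(H, T) = -H + 0*T = -H + 0 = -H)
b(n, k) = -2
(b(4, -3)*((6 + v(5, 2))*(1 + 1)))*(-6) - 110 = -2*(6 - 1*5)*(1 + 1)*(-6) - 110 = -2*(6 - 5)*2*(-6) - 110 = -2*2*(-6) - 110 = -4*(-6) - 110 = 24 - 110 = -86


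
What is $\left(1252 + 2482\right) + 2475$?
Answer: $6209$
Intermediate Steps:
$\left(1252 + 2482\right) + 2475 = 3734 + 2475 = 6209$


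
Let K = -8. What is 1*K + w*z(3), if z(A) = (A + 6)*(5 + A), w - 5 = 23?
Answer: 2008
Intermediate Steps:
w = 28 (w = 5 + 23 = 28)
z(A) = (5 + A)*(6 + A) (z(A) = (6 + A)*(5 + A) = (5 + A)*(6 + A))
1*K + w*z(3) = 1*(-8) + 28*(30 + 3**2 + 11*3) = -8 + 28*(30 + 9 + 33) = -8 + 28*72 = -8 + 2016 = 2008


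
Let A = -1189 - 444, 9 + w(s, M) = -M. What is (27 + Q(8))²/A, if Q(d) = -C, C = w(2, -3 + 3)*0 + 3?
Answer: -576/1633 ≈ -0.35273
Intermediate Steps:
w(s, M) = -9 - M
C = 3 (C = (-9 - (-3 + 3))*0 + 3 = (-9 - 1*0)*0 + 3 = (-9 + 0)*0 + 3 = -9*0 + 3 = 0 + 3 = 3)
A = -1633
Q(d) = -3 (Q(d) = -1*3 = -3)
(27 + Q(8))²/A = (27 - 3)²/(-1633) = 24²*(-1/1633) = 576*(-1/1633) = -576/1633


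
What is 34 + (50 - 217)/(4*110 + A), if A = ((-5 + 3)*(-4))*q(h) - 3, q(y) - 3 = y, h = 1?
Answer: 15779/469 ≈ 33.644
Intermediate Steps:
q(y) = 3 + y
A = 29 (A = ((-5 + 3)*(-4))*(3 + 1) - 3 = -2*(-4)*4 - 3 = 8*4 - 3 = 32 - 3 = 29)
34 + (50 - 217)/(4*110 + A) = 34 + (50 - 217)/(4*110 + 29) = 34 - 167/(440 + 29) = 34 - 167/469 = 15779/469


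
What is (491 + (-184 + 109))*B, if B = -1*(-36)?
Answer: 14976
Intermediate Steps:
B = 36
(491 + (-184 + 109))*B = (491 + (-184 + 109))*36 = (491 - 75)*36 = 416*36 = 14976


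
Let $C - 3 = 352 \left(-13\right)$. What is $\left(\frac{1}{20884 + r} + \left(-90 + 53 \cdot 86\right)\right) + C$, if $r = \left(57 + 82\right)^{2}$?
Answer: $- \frac{4221524}{40205} \approx -105.0$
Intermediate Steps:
$C = -4573$ ($C = 3 + 352 \left(-13\right) = 3 - 4576 = -4573$)
$r = 19321$ ($r = 139^{2} = 19321$)
$\left(\frac{1}{20884 + r} + \left(-90 + 53 \cdot 86\right)\right) + C = \left(\frac{1}{20884 + 19321} + \left(-90 + 53 \cdot 86\right)\right) - 4573 = \left(\frac{1}{40205} + \left(-90 + 4558\right)\right) - 4573 = \left(\frac{1}{40205} + 4468\right) - 4573 = \frac{179635941}{40205} - 4573 = - \frac{4221524}{40205}$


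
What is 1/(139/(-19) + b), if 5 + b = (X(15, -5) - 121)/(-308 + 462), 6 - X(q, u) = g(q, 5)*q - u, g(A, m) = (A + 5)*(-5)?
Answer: -1463/4908 ≈ -0.29808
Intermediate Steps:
g(A, m) = -25 - 5*A (g(A, m) = (5 + A)*(-5) = -25 - 5*A)
X(q, u) = 6 + u - q*(-25 - 5*q) (X(q, u) = 6 - ((-25 - 5*q)*q - u) = 6 - (q*(-25 - 5*q) - u) = 6 - (-u + q*(-25 - 5*q)) = 6 + (u - q*(-25 - 5*q)) = 6 + u - q*(-25 - 5*q))
b = 305/77 (b = -5 + ((6 - 5 + 5*15*(5 + 15)) - 121)/(-308 + 462) = -5 + ((6 - 5 + 5*15*20) - 121)/154 = -5 + ((6 - 5 + 1500) - 121)*(1/154) = -5 + (1501 - 121)*(1/154) = -5 + 1380*(1/154) = -5 + 690/77 = 305/77 ≈ 3.9610)
1/(139/(-19) + b) = 1/(139/(-19) + 305/77) = 1/(139*(-1/19) + 305/77) = 1/(-139/19 + 305/77) = 1/(-4908/1463) = -1463/4908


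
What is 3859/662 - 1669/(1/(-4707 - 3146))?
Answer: 8676610793/662 ≈ 1.3107e+7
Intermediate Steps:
3859/662 - 1669/(1/(-4707 - 3146)) = 3859*(1/662) - 1669/(1/(-7853)) = 3859/662 - 1669/(-1/7853) = 3859/662 - 1669*(-7853) = 3859/662 + 13106657 = 8676610793/662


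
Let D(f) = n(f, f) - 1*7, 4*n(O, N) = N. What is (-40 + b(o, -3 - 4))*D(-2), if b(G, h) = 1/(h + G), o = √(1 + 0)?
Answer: 1205/4 ≈ 301.25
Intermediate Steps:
o = 1 (o = √1 = 1)
n(O, N) = N/4
b(G, h) = 1/(G + h)
D(f) = -7 + f/4 (D(f) = f/4 - 1*7 = f/4 - 7 = -7 + f/4)
(-40 + b(o, -3 - 4))*D(-2) = (-40 + 1/(1 + (-3 - 4)))*(-7 + (¼)*(-2)) = (-40 + 1/(1 - 7))*(-7 - ½) = (-40 + 1/(-6))*(-15/2) = (-40 - ⅙)*(-15/2) = -241/6*(-15/2) = 1205/4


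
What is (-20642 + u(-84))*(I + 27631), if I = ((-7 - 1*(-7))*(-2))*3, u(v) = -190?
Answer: -575608992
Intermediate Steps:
I = 0 (I = ((-7 + 7)*(-2))*3 = (0*(-2))*3 = 0*3 = 0)
(-20642 + u(-84))*(I + 27631) = (-20642 - 190)*(0 + 27631) = -20832*27631 = -575608992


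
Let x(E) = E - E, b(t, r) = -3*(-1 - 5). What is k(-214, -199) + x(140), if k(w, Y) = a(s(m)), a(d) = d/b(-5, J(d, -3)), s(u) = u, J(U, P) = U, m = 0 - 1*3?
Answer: -⅙ ≈ -0.16667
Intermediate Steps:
m = -3 (m = 0 - 3 = -3)
b(t, r) = 18 (b(t, r) = -3*(-6) = 18)
x(E) = 0
a(d) = d/18
k(w, Y) = -⅙ (k(w, Y) = (1/18)*(-3) = -⅙)
k(-214, -199) + x(140) = -⅙ + 0 = -⅙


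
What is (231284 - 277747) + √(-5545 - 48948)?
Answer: -46463 + I*√54493 ≈ -46463.0 + 233.44*I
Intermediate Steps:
(231284 - 277747) + √(-5545 - 48948) = -46463 + √(-54493) = -46463 + I*√54493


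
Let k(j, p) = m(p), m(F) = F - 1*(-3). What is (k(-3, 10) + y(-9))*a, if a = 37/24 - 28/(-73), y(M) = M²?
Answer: 158531/876 ≈ 180.97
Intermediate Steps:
m(F) = 3 + F (m(F) = F + 3 = 3 + F)
k(j, p) = 3 + p
a = 3373/1752 (a = 37*(1/24) - 28*(-1/73) = 37/24 + 28/73 = 3373/1752 ≈ 1.9252)
(k(-3, 10) + y(-9))*a = ((3 + 10) + (-9)²)*(3373/1752) = (13 + 81)*(3373/1752) = 94*(3373/1752) = 158531/876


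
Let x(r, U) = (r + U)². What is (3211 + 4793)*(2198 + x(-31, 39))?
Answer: 18105048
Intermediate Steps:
x(r, U) = (U + r)²
(3211 + 4793)*(2198 + x(-31, 39)) = (3211 + 4793)*(2198 + (39 - 31)²) = 8004*(2198 + 8²) = 8004*(2198 + 64) = 8004*2262 = 18105048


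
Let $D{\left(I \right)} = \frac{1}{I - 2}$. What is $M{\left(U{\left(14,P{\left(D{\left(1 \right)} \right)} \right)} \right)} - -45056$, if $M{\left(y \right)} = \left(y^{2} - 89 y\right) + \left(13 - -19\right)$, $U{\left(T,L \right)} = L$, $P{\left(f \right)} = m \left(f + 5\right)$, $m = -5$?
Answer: $47268$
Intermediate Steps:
$D{\left(I \right)} = \frac{1}{-2 + I}$
$P{\left(f \right)} = -25 - 5 f$ ($P{\left(f \right)} = - 5 \left(f + 5\right) = - 5 \left(5 + f\right) = -25 - 5 f$)
$M{\left(y \right)} = 32 + y^{2} - 89 y$ ($M{\left(y \right)} = \left(y^{2} - 89 y\right) + \left(13 + 19\right) = \left(y^{2} - 89 y\right) + 32 = 32 + y^{2} - 89 y$)
$M{\left(U{\left(14,P{\left(D{\left(1 \right)} \right)} \right)} \right)} - -45056 = \left(32 + \left(-25 - \frac{5}{-2 + 1}\right)^{2} - 89 \left(-25 - \frac{5}{-2 + 1}\right)\right) - -45056 = \left(32 + \left(-25 - \frac{5}{-1}\right)^{2} - 89 \left(-25 - \frac{5}{-1}\right)\right) + 45056 = \left(32 + \left(-25 - -5\right)^{2} - 89 \left(-25 - -5\right)\right) + 45056 = \left(32 + \left(-25 + 5\right)^{2} - 89 \left(-25 + 5\right)\right) + 45056 = \left(32 + \left(-20\right)^{2} - -1780\right) + 45056 = \left(32 + 400 + 1780\right) + 45056 = 2212 + 45056 = 47268$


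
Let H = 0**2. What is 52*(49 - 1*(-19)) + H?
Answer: 3536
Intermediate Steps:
H = 0
52*(49 - 1*(-19)) + H = 52*(49 - 1*(-19)) + 0 = 52*(49 + 19) + 0 = 52*68 + 0 = 3536 + 0 = 3536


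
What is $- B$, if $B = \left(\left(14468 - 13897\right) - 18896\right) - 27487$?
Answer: $45812$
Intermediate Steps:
$B = -45812$ ($B = \left(571 - 18896\right) - 27487 = -18325 - 27487 = -45812$)
$- B = \left(-1\right) \left(-45812\right) = 45812$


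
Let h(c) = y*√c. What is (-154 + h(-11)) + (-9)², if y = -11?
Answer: -73 - 11*I*√11 ≈ -73.0 - 36.483*I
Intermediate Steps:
h(c) = -11*√c
(-154 + h(-11)) + (-9)² = (-154 - 11*I*√11) + (-9)² = (-154 - 11*I*√11) + 81 = -73 - 11*I*√11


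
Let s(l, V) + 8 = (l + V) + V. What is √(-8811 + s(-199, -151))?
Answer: 2*I*√2330 ≈ 96.54*I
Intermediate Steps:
s(l, V) = -8 + l + 2*V (s(l, V) = -8 + ((l + V) + V) = -8 + ((V + l) + V) = -8 + (l + 2*V) = -8 + l + 2*V)
√(-8811 + s(-199, -151)) = √(-8811 + (-8 - 199 + 2*(-151))) = √(-8811 + (-8 - 199 - 302)) = √(-8811 - 509) = √(-9320) = 2*I*√2330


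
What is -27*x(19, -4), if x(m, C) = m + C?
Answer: -405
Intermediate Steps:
x(m, C) = C + m
-27*x(19, -4) = -27*(-4 + 19) = -27*15 = -405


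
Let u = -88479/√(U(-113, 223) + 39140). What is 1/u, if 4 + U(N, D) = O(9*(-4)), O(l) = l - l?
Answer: -4*√2446/88479 ≈ -0.0022359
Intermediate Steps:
O(l) = 0
U(N, D) = -4 (U(N, D) = -4 + 0 = -4)
u = -88479*√2446/9784 (u = -88479/√(-4 + 39140) = -88479*√2446/9784 ≈ -447.25)
1/u = 1/(-88479*√2446/9784) = -4*√2446/88479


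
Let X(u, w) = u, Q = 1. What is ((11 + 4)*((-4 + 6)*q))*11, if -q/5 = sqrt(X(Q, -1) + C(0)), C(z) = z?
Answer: -1650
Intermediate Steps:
q = -5 (q = -5*sqrt(1 + 0) = -5*sqrt(1) = -5*1 = -5)
((11 + 4)*((-4 + 6)*q))*11 = ((11 + 4)*((-4 + 6)*(-5)))*11 = (15*(2*(-5)))*11 = (15*(-10))*11 = -150*11 = -1650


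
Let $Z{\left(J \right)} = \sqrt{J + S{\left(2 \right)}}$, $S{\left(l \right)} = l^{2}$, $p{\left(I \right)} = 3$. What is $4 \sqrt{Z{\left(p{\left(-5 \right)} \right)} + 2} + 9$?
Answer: $9 + 4 \sqrt{2 + \sqrt{7}} \approx 17.622$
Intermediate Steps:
$Z{\left(J \right)} = \sqrt{4 + J}$ ($Z{\left(J \right)} = \sqrt{J + 2^{2}} = \sqrt{J + 4} = \sqrt{4 + J}$)
$4 \sqrt{Z{\left(p{\left(-5 \right)} \right)} + 2} + 9 = 4 \sqrt{\sqrt{4 + 3} + 2} + 9 = 4 \sqrt{\sqrt{7} + 2} + 9 = 4 \sqrt{2 + \sqrt{7}} + 9 = 9 + 4 \sqrt{2 + \sqrt{7}}$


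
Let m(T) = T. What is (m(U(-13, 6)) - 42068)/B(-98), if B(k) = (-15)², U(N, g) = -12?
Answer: -8416/45 ≈ -187.02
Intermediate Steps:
B(k) = 225
(m(U(-13, 6)) - 42068)/B(-98) = (-12 - 42068)/225 = -42080*1/225 = -8416/45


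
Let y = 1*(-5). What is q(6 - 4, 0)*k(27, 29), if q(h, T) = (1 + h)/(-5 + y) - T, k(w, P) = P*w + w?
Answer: -243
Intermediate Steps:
y = -5
k(w, P) = w + P*w
q(h, T) = -⅒ - T - h/10 (q(h, T) = (1 + h)/(-5 - 5) - T = (1 + h)/(-10) - T = (1 + h)*(-⅒) - T = (-⅒ - h/10) - T = -⅒ - T - h/10)
q(6 - 4, 0)*k(27, 29) = (-⅒ - 1*0 - (6 - 4)/10)*(27*(1 + 29)) = (-⅒ + 0 - ⅒*2)*(27*30) = (-⅒ + 0 - ⅕)*810 = -3/10*810 = -243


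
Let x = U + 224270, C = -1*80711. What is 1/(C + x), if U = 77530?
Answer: 1/221089 ≈ 4.5231e-6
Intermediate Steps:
C = -80711
x = 301800 (x = 77530 + 224270 = 301800)
1/(C + x) = 1/(-80711 + 301800) = 1/221089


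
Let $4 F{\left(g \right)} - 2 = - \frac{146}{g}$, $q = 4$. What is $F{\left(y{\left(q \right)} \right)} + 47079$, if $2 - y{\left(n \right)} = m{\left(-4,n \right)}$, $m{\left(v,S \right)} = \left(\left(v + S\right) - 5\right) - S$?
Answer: $\frac{517838}{11} \approx 47076.0$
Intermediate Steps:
$m{\left(v,S \right)} = -5 + v$ ($m{\left(v,S \right)} = \left(\left(S + v\right) - 5\right) - S = \left(-5 + S + v\right) - S = -5 + v$)
$y{\left(n \right)} = 11$ ($y{\left(n \right)} = 2 - \left(-5 - 4\right) = 2 - -9 = 2 + 9 = 11$)
$F{\left(g \right)} = \frac{1}{2} - \frac{73}{2 g}$ ($F{\left(g \right)} = \frac{1}{2} + \frac{\left(-146\right) \frac{1}{g}}{4} = \frac{1}{2} - \frac{73}{2 g}$)
$F{\left(y{\left(q \right)} \right)} + 47079 = \frac{-73 + 11}{2 \cdot 11} + 47079 = \frac{1}{2} \cdot \frac{1}{11} \left(-62\right) + 47079 = - \frac{31}{11} + 47079 = \frac{517838}{11}$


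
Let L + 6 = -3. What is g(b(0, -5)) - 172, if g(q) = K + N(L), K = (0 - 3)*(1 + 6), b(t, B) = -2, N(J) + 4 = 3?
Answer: -194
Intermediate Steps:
L = -9 (L = -6 - 3 = -9)
N(J) = -1 (N(J) = -4 + 3 = -1)
K = -21 (K = -3*7 = -21)
g(q) = -22 (g(q) = -21 - 1 = -22)
g(b(0, -5)) - 172 = -22 - 172 = -194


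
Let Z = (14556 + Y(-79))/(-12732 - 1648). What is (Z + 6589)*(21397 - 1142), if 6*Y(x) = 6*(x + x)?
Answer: 191886597261/1438 ≈ 1.3344e+8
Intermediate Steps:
Y(x) = 2*x (Y(x) = (6*(x + x))/6 = (6*(2*x))/6 = (12*x)/6 = 2*x)
Z = -7199/7190 (Z = (14556 + 2*(-79))/(-12732 - 1648) = (14556 - 158)/(-14380) = 14398*(-1/14380) = -7199/7190 ≈ -1.0013)
(Z + 6589)*(21397 - 1142) = (-7199/7190 + 6589)*(21397 - 1142) = (47367711/7190)*20255 = 191886597261/1438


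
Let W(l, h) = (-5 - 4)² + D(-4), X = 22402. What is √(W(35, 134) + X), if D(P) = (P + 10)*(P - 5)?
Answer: √22429 ≈ 149.76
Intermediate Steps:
D(P) = (-5 + P)*(10 + P) (D(P) = (10 + P)*(-5 + P) = (-5 + P)*(10 + P))
W(l, h) = 27 (W(l, h) = (-5 - 4)² + (-50 + (-4)² + 5*(-4)) = (-9)² + (-50 + 16 - 20) = 81 - 54 = 27)
√(W(35, 134) + X) = √(27 + 22402) = √22429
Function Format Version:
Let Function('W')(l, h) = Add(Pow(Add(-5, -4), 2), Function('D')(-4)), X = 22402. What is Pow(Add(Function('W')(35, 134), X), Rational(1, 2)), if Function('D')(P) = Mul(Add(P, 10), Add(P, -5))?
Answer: Pow(22429, Rational(1, 2)) ≈ 149.76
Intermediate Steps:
Function('D')(P) = Mul(Add(-5, P), Add(10, P)) (Function('D')(P) = Mul(Add(10, P), Add(-5, P)) = Mul(Add(-5, P), Add(10, P)))
Function('W')(l, h) = 27 (Function('W')(l, h) = Add(Pow(Add(-5, -4), 2), Add(-50, Pow(-4, 2), Mul(5, -4))) = Add(Pow(-9, 2), Add(-50, 16, -20)) = Add(81, -54) = 27)
Pow(Add(Function('W')(35, 134), X), Rational(1, 2)) = Pow(Add(27, 22402), Rational(1, 2)) = Pow(22429, Rational(1, 2))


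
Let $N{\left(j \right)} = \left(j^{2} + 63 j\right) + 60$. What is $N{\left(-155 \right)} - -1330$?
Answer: $15650$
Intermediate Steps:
$N{\left(j \right)} = 60 + j^{2} + 63 j$
$N{\left(-155 \right)} - -1330 = \left(60 + \left(-155\right)^{2} + 63 \left(-155\right)\right) - -1330 = \left(60 + 24025 - 9765\right) + 1330 = 14320 + 1330 = 15650$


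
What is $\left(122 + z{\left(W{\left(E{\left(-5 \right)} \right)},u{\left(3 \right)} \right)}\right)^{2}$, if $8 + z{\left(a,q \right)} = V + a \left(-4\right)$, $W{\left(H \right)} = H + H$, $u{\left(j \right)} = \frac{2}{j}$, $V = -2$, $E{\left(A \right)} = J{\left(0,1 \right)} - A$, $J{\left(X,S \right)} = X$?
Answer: $5184$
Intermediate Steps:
$E{\left(A \right)} = - A$ ($E{\left(A \right)} = 0 - A = - A$)
$W{\left(H \right)} = 2 H$
$z{\left(a,q \right)} = -10 - 4 a$ ($z{\left(a,q \right)} = -8 + \left(-2 + a \left(-4\right)\right) = -8 - \left(2 + 4 a\right) = -10 - 4 a$)
$\left(122 + z{\left(W{\left(E{\left(-5 \right)} \right)},u{\left(3 \right)} \right)}\right)^{2} = \left(122 - \left(10 + 4 \cdot 2 \left(\left(-1\right) \left(-5\right)\right)\right)\right)^{2} = \left(122 - \left(10 + 4 \cdot 2 \cdot 5\right)\right)^{2} = \left(122 - 50\right)^{2} = 72^{2} = 5184$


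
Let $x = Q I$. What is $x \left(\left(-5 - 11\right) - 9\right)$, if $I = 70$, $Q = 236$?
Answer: $-413000$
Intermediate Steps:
$x = 16520$ ($x = 236 \cdot 70 = 16520$)
$x \left(\left(-5 - 11\right) - 9\right) = 16520 \left(\left(-5 - 11\right) - 9\right) = 16520 \left(-16 - 9\right) = 16520 \left(-25\right) = -413000$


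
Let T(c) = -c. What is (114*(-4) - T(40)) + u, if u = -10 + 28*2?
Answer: -370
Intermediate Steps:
u = 46 (u = -10 + 56 = 46)
(114*(-4) - T(40)) + u = (114*(-4) - (-1)*40) + 46 = (-456 - 1*(-40)) + 46 = (-456 + 40) + 46 = -416 + 46 = -370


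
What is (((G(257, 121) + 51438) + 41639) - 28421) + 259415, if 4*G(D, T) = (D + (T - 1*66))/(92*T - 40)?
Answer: 1797297805/5546 ≈ 3.2407e+5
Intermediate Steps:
G(D, T) = (-66 + D + T)/(4*(-40 + 92*T)) (G(D, T) = ((D + (T - 1*66))/(92*T - 40))/4 = ((D + (T - 66))/(-40 + 92*T))/4 = ((D + (-66 + T))/(-40 + 92*T))/4 = ((-66 + D + T)/(-40 + 92*T))/4 = (-66 + D + T)/(4*(-40 + 92*T)))
(((G(257, 121) + 51438) + 41639) - 28421) + 259415 = ((((-66 + 257 + 121)/(16*(-10 + 23*121)) + 51438) + 41639) - 28421) + 259415 = ((((1/16)*312/(-10 + 2783) + 51438) + 41639) - 28421) + 259415 = ((((1/16)*312/2773 + 51438) + 41639) - 28421) + 259415 = ((((1/16)*(1/2773)*312 + 51438) + 41639) - 28421) + 259415 = (((39/5546 + 51438) + 41639) - 28421) + 259415 = ((285275187/5546 + 41639) - 28421) + 259415 = (516205081/5546 - 28421) + 259415 = 358582215/5546 + 259415 = 1797297805/5546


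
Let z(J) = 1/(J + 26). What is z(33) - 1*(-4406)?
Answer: 259955/59 ≈ 4406.0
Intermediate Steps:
z(J) = 1/(26 + J)
z(33) - 1*(-4406) = 1/(26 + 33) - 1*(-4406) = 1/59 + 4406 = 259955/59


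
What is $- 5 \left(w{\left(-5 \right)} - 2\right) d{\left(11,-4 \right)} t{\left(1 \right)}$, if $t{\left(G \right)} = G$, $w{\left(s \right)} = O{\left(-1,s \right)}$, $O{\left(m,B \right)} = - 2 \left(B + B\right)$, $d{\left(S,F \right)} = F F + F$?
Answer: $-1080$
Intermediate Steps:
$d{\left(S,F \right)} = F + F^{2}$ ($d{\left(S,F \right)} = F^{2} + F = F + F^{2}$)
$O{\left(m,B \right)} = - 4 B$ ($O{\left(m,B \right)} = - 2 \cdot 2 B = - 4 B$)
$w{\left(s \right)} = - 4 s$
$- 5 \left(w{\left(-5 \right)} - 2\right) d{\left(11,-4 \right)} t{\left(1 \right)} = - 5 \left(\left(-4\right) \left(-5\right) - 2\right) \left(- 4 \left(1 - 4\right)\right) 1 = - 5 \left(20 - 2\right) \left(\left(-4\right) \left(-3\right)\right) 1 = \left(-5\right) 18 \cdot 12 \cdot 1 = \left(-90\right) 12 \cdot 1 = \left(-1080\right) 1 = -1080$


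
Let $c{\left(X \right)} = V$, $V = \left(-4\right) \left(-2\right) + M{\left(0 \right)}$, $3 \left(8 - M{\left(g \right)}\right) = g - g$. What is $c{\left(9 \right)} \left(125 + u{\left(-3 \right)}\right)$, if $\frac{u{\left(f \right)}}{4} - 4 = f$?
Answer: $2064$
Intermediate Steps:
$M{\left(g \right)} = 8$ ($M{\left(g \right)} = 8 - \frac{g - g}{3} = 8 - 0 = 8 + 0 = 8$)
$V = 16$ ($V = \left(-4\right) \left(-2\right) + 8 = 8 + 8 = 16$)
$u{\left(f \right)} = 16 + 4 f$
$c{\left(X \right)} = 16$
$c{\left(9 \right)} \left(125 + u{\left(-3 \right)}\right) = 16 \left(125 + \left(16 + 4 \left(-3\right)\right)\right) = 16 \left(125 + \left(16 - 12\right)\right) = 16 \left(125 + 4\right) = 16 \cdot 129 = 2064$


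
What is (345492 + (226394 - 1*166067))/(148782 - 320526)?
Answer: -135273/57248 ≈ -2.3629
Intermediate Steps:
(345492 + (226394 - 1*166067))/(148782 - 320526) = (345492 + (226394 - 166067))/(-171744) = (345492 + 60327)*(-1/171744) = 405819*(-1/171744) = -135273/57248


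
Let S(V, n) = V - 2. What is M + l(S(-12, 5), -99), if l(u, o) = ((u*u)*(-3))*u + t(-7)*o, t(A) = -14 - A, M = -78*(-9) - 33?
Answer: 9594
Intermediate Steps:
S(V, n) = -2 + V
M = 669 (M = 702 - 33 = 669)
l(u, o) = -7*o - 3*u**3 (l(u, o) = ((u*u)*(-3))*u + (-14 - 1*(-7))*o = (u**2*(-3))*u + (-14 + 7)*o = (-3*u**2)*u - 7*o = -3*u**3 - 7*o = -7*o - 3*u**3)
M + l(S(-12, 5), -99) = 669 + (-7*(-99) - 3*(-2 - 12)**3) = 669 + (693 - 3*(-14)**3) = 669 + (693 - 3*(-2744)) = 669 + (693 + 8232) = 669 + 8925 = 9594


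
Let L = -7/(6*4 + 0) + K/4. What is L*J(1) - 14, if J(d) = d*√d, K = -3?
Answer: -361/24 ≈ -15.042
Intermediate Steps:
L = -25/24 (L = -7/(6*4 + 0) - 3/4 = -7/(24 + 0) - 3*¼ = -7/24 - ¾ = -25/24 ≈ -1.0417)
J(d) = d^(3/2)
L*J(1) - 14 = -25*1^(3/2)/24 - 14 = -25/24*1 - 14 = -25/24 - 14 = -361/24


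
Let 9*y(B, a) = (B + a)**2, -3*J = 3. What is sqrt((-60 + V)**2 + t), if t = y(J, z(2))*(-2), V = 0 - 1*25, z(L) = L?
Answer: 7*sqrt(1327)/3 ≈ 84.999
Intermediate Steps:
J = -1 (J = -1/3*3 = -1)
V = -25 (V = 0 - 25 = -25)
y(B, a) = (B + a)**2/9
t = -2/9 (t = ((-1 + 2)**2/9)*(-2) = ((1/9)*1**2)*(-2) = ((1/9)*1)*(-2) = (1/9)*(-2) = -2/9 ≈ -0.22222)
sqrt((-60 + V)**2 + t) = sqrt((-60 - 25)**2 - 2/9) = sqrt((-85)**2 - 2/9) = sqrt(7225 - 2/9) = sqrt(65023/9) = 7*sqrt(1327)/3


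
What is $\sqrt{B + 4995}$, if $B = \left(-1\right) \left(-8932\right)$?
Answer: $\sqrt{13927} \approx 118.01$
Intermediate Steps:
$B = 8932$
$\sqrt{B + 4995} = \sqrt{8932 + 4995} = \sqrt{13927}$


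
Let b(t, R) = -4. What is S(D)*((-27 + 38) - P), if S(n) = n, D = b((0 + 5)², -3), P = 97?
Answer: 344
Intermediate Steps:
D = -4
S(D)*((-27 + 38) - P) = -4*((-27 + 38) - 1*97) = -4*(11 - 97) = -4*(-86) = 344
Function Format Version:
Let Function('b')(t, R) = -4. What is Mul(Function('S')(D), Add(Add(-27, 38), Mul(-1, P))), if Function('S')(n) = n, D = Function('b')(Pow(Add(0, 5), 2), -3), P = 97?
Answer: 344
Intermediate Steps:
D = -4
Mul(Function('S')(D), Add(Add(-27, 38), Mul(-1, P))) = Mul(-4, Add(Add(-27, 38), Mul(-1, 97))) = Mul(-4, Add(11, -97)) = Mul(-4, -86) = 344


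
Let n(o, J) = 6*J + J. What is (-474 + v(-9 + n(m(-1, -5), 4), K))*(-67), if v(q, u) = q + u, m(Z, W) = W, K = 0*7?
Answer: 30485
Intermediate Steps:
K = 0
n(o, J) = 7*J
(-474 + v(-9 + n(m(-1, -5), 4), K))*(-67) = (-474 + ((-9 + 7*4) + 0))*(-67) = (-474 + ((-9 + 28) + 0))*(-67) = (-474 + (19 + 0))*(-67) = (-474 + 19)*(-67) = -455*(-67) = 30485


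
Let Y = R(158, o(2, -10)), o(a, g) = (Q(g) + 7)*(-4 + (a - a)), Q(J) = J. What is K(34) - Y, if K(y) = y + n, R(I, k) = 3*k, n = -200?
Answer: -202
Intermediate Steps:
o(a, g) = -28 - 4*g (o(a, g) = (g + 7)*(-4 + (a - a)) = (7 + g)*(-4 + 0) = (7 + g)*(-4) = -28 - 4*g)
K(y) = -200 + y (K(y) = y - 200 = -200 + y)
Y = 36 (Y = 3*(-28 - 4*(-10)) = 3*(-28 + 40) = 3*12 = 36)
K(34) - Y = (-200 + 34) - 1*36 = -166 - 36 = -202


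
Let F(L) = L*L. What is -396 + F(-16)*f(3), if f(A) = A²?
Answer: 1908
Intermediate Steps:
F(L) = L²
-396 + F(-16)*f(3) = -396 + (-16)²*3² = -396 + 256*9 = -396 + 2304 = 1908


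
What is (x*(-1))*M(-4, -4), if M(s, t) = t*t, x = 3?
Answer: -48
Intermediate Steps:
M(s, t) = t²
(x*(-1))*M(-4, -4) = (3*(-1))*(-4)² = -3*16 = -48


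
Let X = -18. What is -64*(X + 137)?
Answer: -7616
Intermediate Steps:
-64*(X + 137) = -64*(-18 + 137) = -64*119 = -7616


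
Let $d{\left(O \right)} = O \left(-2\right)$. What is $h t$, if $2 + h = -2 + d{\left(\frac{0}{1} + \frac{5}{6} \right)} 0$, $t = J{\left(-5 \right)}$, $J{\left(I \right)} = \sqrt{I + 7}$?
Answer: $- 4 \sqrt{2} \approx -5.6569$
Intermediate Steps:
$J{\left(I \right)} = \sqrt{7 + I}$
$t = \sqrt{2}$ ($t = \sqrt{7 - 5} = \sqrt{2} \approx 1.4142$)
$d{\left(O \right)} = - 2 O$
$h = -4$ ($h = -2 - \left(2 - - 2 \left(\frac{0}{1} + \frac{5}{6}\right) 0\right) = -2 - \left(2 - - 2 \left(0 \cdot 1 + 5 \cdot \frac{1}{6}\right) 0\right) = -2 - \left(2 - - 2 \left(0 + \frac{5}{6}\right) 0\right) = -2 - \left(2 - \left(-2\right) \frac{5}{6} \cdot 0\right) = -2 - 2 = -4$)
$h t = - 4 \sqrt{2}$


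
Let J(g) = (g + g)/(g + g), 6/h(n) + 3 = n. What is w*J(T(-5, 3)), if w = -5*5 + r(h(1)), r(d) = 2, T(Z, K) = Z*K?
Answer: -23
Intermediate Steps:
T(Z, K) = K*Z
h(n) = 6/(-3 + n)
J(g) = 1 (J(g) = (2*g)/((2*g)) = (2*g)*(1/(2*g)) = 1)
w = -23 (w = -5*5 + 2 = -25 + 2 = -23)
w*J(T(-5, 3)) = -23*1 = -23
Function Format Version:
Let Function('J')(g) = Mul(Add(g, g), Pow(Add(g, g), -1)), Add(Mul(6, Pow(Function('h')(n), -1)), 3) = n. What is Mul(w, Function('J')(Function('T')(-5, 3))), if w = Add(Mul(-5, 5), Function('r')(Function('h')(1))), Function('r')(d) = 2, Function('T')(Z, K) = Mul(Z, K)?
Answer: -23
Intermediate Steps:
Function('T')(Z, K) = Mul(K, Z)
Function('h')(n) = Mul(6, Pow(Add(-3, n), -1))
Function('J')(g) = 1 (Function('J')(g) = Mul(Mul(2, g), Pow(Mul(2, g), -1)) = Mul(Mul(2, g), Mul(Rational(1, 2), Pow(g, -1))) = 1)
w = -23 (w = Add(Mul(-5, 5), 2) = Add(-25, 2) = -23)
Mul(w, Function('J')(Function('T')(-5, 3))) = Mul(-23, 1) = -23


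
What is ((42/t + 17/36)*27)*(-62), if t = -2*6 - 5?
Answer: 113739/34 ≈ 3345.3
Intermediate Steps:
t = -17 (t = -12 - 5 = -17)
((42/t + 17/36)*27)*(-62) = ((42/(-17) + 17/36)*27)*(-62) = ((42*(-1/17) + 17*(1/36))*27)*(-62) = ((-42/17 + 17/36)*27)*(-62) = -1223/612*27*(-62) = -3669/68*(-62) = 113739/34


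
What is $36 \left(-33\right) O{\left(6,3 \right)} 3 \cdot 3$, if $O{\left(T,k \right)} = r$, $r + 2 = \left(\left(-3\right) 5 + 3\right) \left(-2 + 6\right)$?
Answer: $534600$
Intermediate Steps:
$r = -50$ ($r = -2 + \left(\left(-3\right) 5 + 3\right) \left(-2 + 6\right) = -2 + \left(-15 + 3\right) 4 = -2 - 48 = -50$)
$O{\left(T,k \right)} = -50$
$36 \left(-33\right) O{\left(6,3 \right)} 3 \cdot 3 = 36 \left(-33\right) \left(-50\right) 3 \cdot 3 = - 1188 \left(\left(-150\right) 3\right) = \left(-1188\right) \left(-450\right) = 534600$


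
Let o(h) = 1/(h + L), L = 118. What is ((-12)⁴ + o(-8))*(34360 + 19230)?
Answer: 12223669999/11 ≈ 1.1112e+9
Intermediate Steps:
o(h) = 1/(118 + h) (o(h) = 1/(h + 118) = 1/(118 + h))
((-12)⁴ + o(-8))*(34360 + 19230) = ((-12)⁴ + 1/(118 - 8))*(34360 + 19230) = (20736 + 1/110)*53590 = (2280961/110)*53590 = 12223669999/11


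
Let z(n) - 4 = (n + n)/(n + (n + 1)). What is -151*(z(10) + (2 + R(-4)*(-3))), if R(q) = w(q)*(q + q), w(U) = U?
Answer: 282370/21 ≈ 13446.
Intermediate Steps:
R(q) = 2*q**2 (R(q) = q*(q + q) = q*(2*q) = 2*q**2)
z(n) = 4 + 2*n/(1 + 2*n) (z(n) = 4 + (n + n)/(n + (n + 1)) = 4 + (2*n)/(n + (1 + n)) = 4 + (2*n)/(1 + 2*n) = 4 + 2*n/(1 + 2*n))
-151*(z(10) + (2 + R(-4)*(-3))) = -151*(2*(2 + 5*10)/(1 + 2*10) + (2 + (2*(-4)**2)*(-3))) = -151*(2*(2 + 50)/(1 + 20) + (2 + (2*16)*(-3))) = -151*(2*52/21 + (2 + 32*(-3))) = -151*(2*(1/21)*52 + (2 - 96)) = -151*(104/21 - 94) = -151*(-1870/21) = 282370/21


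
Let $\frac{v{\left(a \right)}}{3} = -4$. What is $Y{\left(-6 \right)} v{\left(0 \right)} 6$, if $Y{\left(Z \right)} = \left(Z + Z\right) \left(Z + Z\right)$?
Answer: $-10368$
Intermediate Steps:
$Y{\left(Z \right)} = 4 Z^{2}$ ($Y{\left(Z \right)} = 2 Z 2 Z = 4 Z^{2}$)
$v{\left(a \right)} = -12$ ($v{\left(a \right)} = 3 \left(-4\right) = -12$)
$Y{\left(-6 \right)} v{\left(0 \right)} 6 = 4 \left(-6\right)^{2} \left(-12\right) 6 = 4 \cdot 36 \left(-12\right) 6 = 144 \left(-12\right) 6 = \left(-1728\right) 6 = -10368$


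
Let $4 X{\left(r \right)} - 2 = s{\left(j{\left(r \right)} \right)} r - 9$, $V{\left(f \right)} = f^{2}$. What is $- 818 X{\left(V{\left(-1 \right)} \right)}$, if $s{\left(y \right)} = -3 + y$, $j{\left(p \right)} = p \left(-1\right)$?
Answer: $\frac{4499}{2} \approx 2249.5$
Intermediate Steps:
$j{\left(p \right)} = - p$
$X{\left(r \right)} = - \frac{7}{4} + \frac{r \left(-3 - r\right)}{4}$ ($X{\left(r \right)} = \frac{1}{2} + \frac{\left(-3 - r\right) r - 9}{4} = \frac{1}{2} + \frac{r \left(-3 - r\right) - 9}{4} = \frac{1}{2} + \frac{-9 + r \left(-3 - r\right)}{4} = \frac{1}{2} + \left(- \frac{9}{4} + \frac{r \left(-3 - r\right)}{4}\right) = - \frac{7}{4} + \frac{r \left(-3 - r\right)}{4}$)
$- 818 X{\left(V{\left(-1 \right)} \right)} = - 818 \left(- \frac{7}{4} - \frac{\left(-1\right)^{2} \left(3 + \left(-1\right)^{2}\right)}{4}\right) = - 818 \left(- \frac{7}{4} - \frac{3 + 1}{4}\right) = - 818 \left(- \frac{7}{4} - \frac{1}{4} \cdot 4\right) = - 818 \left(- \frac{7}{4} - 1\right) = \left(-818\right) \left(- \frac{11}{4}\right) = \frac{4499}{2}$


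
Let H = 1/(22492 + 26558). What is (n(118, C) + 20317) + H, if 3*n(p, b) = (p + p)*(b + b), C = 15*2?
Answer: 1228064851/49050 ≈ 25037.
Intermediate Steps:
C = 30
n(p, b) = 4*b*p/3 (n(p, b) = ((p + p)*(b + b))/3 = ((2*p)*(2*b))/3 = (4*b*p)/3 = 4*b*p/3)
H = 1/49050 ≈ 2.0387e-5
(n(118, C) + 20317) + H = ((4/3)*30*118 + 20317) + 1/49050 = (4720 + 20317) + 1/49050 = 25037 + 1/49050 = 1228064851/49050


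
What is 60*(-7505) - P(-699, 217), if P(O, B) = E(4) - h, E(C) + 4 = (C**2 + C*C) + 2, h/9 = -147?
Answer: -451653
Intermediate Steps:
h = -1323 (h = 9*(-147) = -1323)
E(C) = -2 + 2*C**2 (E(C) = -4 + ((C**2 + C*C) + 2) = -4 + ((C**2 + C**2) + 2) = -4 + (2*C**2 + 2) = -4 + (2 + 2*C**2) = -2 + 2*C**2)
P(O, B) = 1353 (P(O, B) = (-2 + 2*4**2) - 1*(-1323) = (-2 + 2*16) + 1323 = (-2 + 32) + 1323 = 30 + 1323 = 1353)
60*(-7505) - P(-699, 217) = 60*(-7505) - 1*1353 = -450300 - 1353 = -451653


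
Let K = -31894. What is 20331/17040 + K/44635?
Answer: 4853339/10141072 ≈ 0.47858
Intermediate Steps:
20331/17040 + K/44635 = 20331/17040 - 31894/44635 = 20331*(1/17040) - 31894*1/44635 = 6777/5680 - 31894/44635 = 4853339/10141072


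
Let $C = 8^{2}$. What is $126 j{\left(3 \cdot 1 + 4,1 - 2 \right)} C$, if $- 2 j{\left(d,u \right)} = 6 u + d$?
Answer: $-4032$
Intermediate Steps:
$j{\left(d,u \right)} = - 3 u - \frac{d}{2}$ ($j{\left(d,u \right)} = - \frac{6 u + d}{2} = - \frac{d + 6 u}{2} = - 3 u - \frac{d}{2}$)
$C = 64$
$126 j{\left(3 \cdot 1 + 4,1 - 2 \right)} C = 126 \left(- 3 \left(1 - 2\right) - \frac{3 \cdot 1 + 4}{2}\right) 64 = 126 \left(\left(-3\right) \left(-1\right) - \frac{3 + 4}{2}\right) 64 = 126 \left(3 - \frac{7}{2}\right) 64 = 126 \left(- \frac{1}{2}\right) 64 = \left(-63\right) 64 = -4032$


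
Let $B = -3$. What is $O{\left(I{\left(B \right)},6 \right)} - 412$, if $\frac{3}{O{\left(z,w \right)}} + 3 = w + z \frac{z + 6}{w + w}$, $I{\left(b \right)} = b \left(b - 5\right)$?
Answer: $- \frac{8651}{21} \approx -411.95$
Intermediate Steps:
$I{\left(b \right)} = b \left(-5 + b\right)$
$O{\left(z,w \right)} = \frac{3}{-3 + w + \frac{z \left(6 + z\right)}{2 w}}$ ($O{\left(z,w \right)} = \frac{3}{-3 + \left(w + z \frac{z + 6}{w + w}\right)} = \frac{3}{-3 + \left(w + z \frac{6 + z}{2 w}\right)} = \frac{3}{-3 + \left(w + \frac{z \left(6 + z\right)}{2 w}\right)} = \frac{3}{-3 + w + \frac{z \left(6 + z\right)}{2 w}}$)
$O{\left(I{\left(B \right)},6 \right)} - 412 = 6 \cdot 6 \frac{1}{\left(- 3 \left(-5 - 3\right)\right)^{2} - 36 + 2 \cdot 6^{2} + 6 \left(- 3 \left(-5 - 3\right)\right)} - 412 = 6 \cdot 6 \frac{1}{\left(\left(-3\right) \left(-8\right)\right)^{2} - 36 + 2 \cdot 36 + 6 \left(\left(-3\right) \left(-8\right)\right)} - 412 = 6 \cdot 6 \frac{1}{24^{2} - 36 + 72 + 6 \cdot 24} - 412 = 6 \cdot 6 \frac{1}{576 - 36 + 72 + 144} - 412 = 6 \cdot 6 \cdot \frac{1}{756} - 412 = \frac{1}{21} - 412 = - \frac{8651}{21}$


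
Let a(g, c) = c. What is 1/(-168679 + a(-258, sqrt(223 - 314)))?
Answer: -24097/4064657876 - I*sqrt(91)/28452605132 ≈ -5.9284e-6 - 3.3527e-10*I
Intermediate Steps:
1/(-168679 + a(-258, sqrt(223 - 314))) = 1/(-168679 + sqrt(223 - 314)) = 1/(-168679 + sqrt(-91)) = 1/(-168679 + I*sqrt(91))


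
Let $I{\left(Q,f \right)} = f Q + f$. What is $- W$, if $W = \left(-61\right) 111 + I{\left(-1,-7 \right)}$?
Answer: $6771$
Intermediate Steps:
$I{\left(Q,f \right)} = f + Q f$ ($I{\left(Q,f \right)} = Q f + f = f + Q f$)
$W = -6771$ ($W = \left(-61\right) 111 - 7 \left(1 - 1\right) = -6771 - 0 = -6771 + 0 = -6771$)
$- W = \left(-1\right) \left(-6771\right) = 6771$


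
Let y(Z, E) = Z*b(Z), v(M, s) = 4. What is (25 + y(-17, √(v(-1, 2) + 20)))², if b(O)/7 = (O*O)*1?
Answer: 1181021956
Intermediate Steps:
b(O) = 7*O² (b(O) = 7*((O*O)*1) = 7*(O²*1) = 7*O²)
y(Z, E) = 7*Z³ (y(Z, E) = Z*(7*Z²) = 7*Z³)
(25 + y(-17, √(v(-1, 2) + 20)))² = (25 + 7*(-17)³)² = (25 + 7*(-4913))² = (25 - 34391)² = (-34366)² = 1181021956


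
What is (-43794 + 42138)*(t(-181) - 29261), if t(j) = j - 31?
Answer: 48807288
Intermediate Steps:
t(j) = -31 + j
(-43794 + 42138)*(t(-181) - 29261) = (-43794 + 42138)*((-31 - 181) - 29261) = -1656*(-212 - 29261) = -1656*(-29473) = 48807288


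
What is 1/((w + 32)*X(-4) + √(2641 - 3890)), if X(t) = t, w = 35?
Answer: -268/73073 - I*√1249/73073 ≈ -0.0036676 - 0.00048364*I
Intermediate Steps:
1/((w + 32)*X(-4) + √(2641 - 3890)) = 1/((35 + 32)*(-4) + √(2641 - 3890)) = 1/(67*(-4) + √(-1249)) = 1/(-268 + I*√1249)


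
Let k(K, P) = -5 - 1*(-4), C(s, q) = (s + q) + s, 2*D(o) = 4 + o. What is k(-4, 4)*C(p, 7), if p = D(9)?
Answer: -20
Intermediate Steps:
D(o) = 2 + o/2 (D(o) = (4 + o)/2 = 2 + o/2)
p = 13/2 (p = 2 + (1/2)*9 = 2 + 9/2 = 13/2 ≈ 6.5000)
C(s, q) = q + 2*s (C(s, q) = (q + s) + s = q + 2*s)
k(K, P) = -1 (k(K, P) = -5 + 4 = -1)
k(-4, 4)*C(p, 7) = -(7 + 2*(13/2)) = -(7 + 13) = -1*20 = -20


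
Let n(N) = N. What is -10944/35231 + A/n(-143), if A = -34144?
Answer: 109214752/458003 ≈ 238.46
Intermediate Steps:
-10944/35231 + A/n(-143) = -10944/35231 - 34144/(-143) = -10944*1/35231 - 34144*(-1/143) = -10944/35231 + 3104/13 = 109214752/458003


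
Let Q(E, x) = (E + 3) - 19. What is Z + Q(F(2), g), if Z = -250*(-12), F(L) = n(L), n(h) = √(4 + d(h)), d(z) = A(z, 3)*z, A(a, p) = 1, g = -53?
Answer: 2984 + √6 ≈ 2986.4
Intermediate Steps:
d(z) = z (d(z) = 1*z = z)
n(h) = √(4 + h)
F(L) = √(4 + L)
Z = 3000
Q(E, x) = -16 + E (Q(E, x) = (3 + E) - 19 = -16 + E)
Z + Q(F(2), g) = 3000 + (-16 + √(4 + 2)) = 3000 + (-16 + √6) = 2984 + √6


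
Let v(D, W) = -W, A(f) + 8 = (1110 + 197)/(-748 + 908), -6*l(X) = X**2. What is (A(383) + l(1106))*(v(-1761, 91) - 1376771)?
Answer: 22456343618123/80 ≈ 2.8070e+11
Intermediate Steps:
l(X) = -X**2/6
A(f) = 27/160 (A(f) = -8 + (1110 + 197)/(-748 + 908) = -8 + 1307/160 = 27/160)
(A(383) + l(1106))*(v(-1761, 91) - 1376771) = (27/160 - 1/6*1106**2)*(-1*91 - 1376771) = (27/160 - 1/6*1223236)*(-91 - 1376771) = (27/160 - 611618/3)*(-1376862) = -97858799/480*(-1376862) = 22456343618123/80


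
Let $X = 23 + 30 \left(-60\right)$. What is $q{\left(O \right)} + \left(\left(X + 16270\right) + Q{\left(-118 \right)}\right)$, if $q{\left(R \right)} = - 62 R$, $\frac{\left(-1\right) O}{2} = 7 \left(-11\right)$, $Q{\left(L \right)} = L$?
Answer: $4827$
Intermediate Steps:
$O = 154$ ($O = - 2 \cdot 7 \left(-11\right) = \left(-2\right) \left(-77\right) = 154$)
$X = -1777$ ($X = 23 - 1800 = -1777$)
$q{\left(O \right)} + \left(\left(X + 16270\right) + Q{\left(-118 \right)}\right) = \left(-62\right) 154 + \left(\left(-1777 + 16270\right) - 118\right) = -9548 + \left(14493 - 118\right) = -9548 + 14375 = 4827$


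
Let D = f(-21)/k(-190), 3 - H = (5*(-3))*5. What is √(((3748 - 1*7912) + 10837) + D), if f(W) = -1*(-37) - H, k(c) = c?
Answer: 3*√26767010/190 ≈ 81.690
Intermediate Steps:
H = 78 (H = 3 - 5*(-3)*5 = 3 - (-15)*5 = 3 - 1*(-75) = 3 + 75 = 78)
f(W) = -41 (f(W) = -1*(-37) - 1*78 = 37 - 78 = -41)
D = 41/190 (D = -41/(-190) = -41*(-1/190) = 41/190 ≈ 0.21579)
√(((3748 - 1*7912) + 10837) + D) = √(((3748 - 1*7912) + 10837) + 41/190) = √(((3748 - 7912) + 10837) + 41/190) = √((-4164 + 10837) + 41/190) = √(6673 + 41/190) = √(1267911/190) = 3*√26767010/190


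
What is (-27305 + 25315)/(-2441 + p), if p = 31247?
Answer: -995/14403 ≈ -0.069083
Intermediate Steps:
(-27305 + 25315)/(-2441 + p) = (-27305 + 25315)/(-2441 + 31247) = -1990/28806 = -1990*1/28806 = -995/14403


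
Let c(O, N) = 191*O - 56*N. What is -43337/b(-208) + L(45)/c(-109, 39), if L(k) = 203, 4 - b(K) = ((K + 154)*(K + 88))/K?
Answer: -12959545914/10512371 ≈ -1232.8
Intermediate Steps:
c(O, N) = -56*N + 191*O
b(K) = 4 - (88 + K)*(154 + K)/K (b(K) = 4 - (K + 154)*(K + 88)/K = 4 - (154 + K)*(88 + K)/K = 4 - (88 + K)*(154 + K)/K)
-43337/b(-208) + L(45)/c(-109, 39) = -43337/(-238 - 1*(-208) - 13552/(-208)) + 203/(-56*39 + 191*(-109)) = -43337/(-238 + 208 - 13552*(-1/208)) + 203/(-2184 - 20819) = -43337/(-238 + 208 + 847/13) + 203/(-23003) = -43337/457/13 + 203*(-1/23003) = -43337*13/457 - 203/23003 = -563381/457 - 203/23003 = -12959545914/10512371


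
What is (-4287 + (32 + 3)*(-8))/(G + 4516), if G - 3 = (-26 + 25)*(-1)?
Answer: -4567/4520 ≈ -1.0104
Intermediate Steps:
G = 4 (G = 3 + (-26 + 25)*(-1) = 3 - 1*(-1) = 3 + 1 = 4)
(-4287 + (32 + 3)*(-8))/(G + 4516) = (-4287 + (32 + 3)*(-8))/(4 + 4516) = (-4287 + 35*(-8))/4520 = (-4287 - 280)*(1/4520) = -4567*1/4520 = -4567/4520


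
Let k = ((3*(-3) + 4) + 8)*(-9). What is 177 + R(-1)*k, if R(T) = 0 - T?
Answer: 150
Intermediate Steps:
R(T) = -T
k = -27 (k = ((-9 + 4) + 8)*(-9) = (-5 + 8)*(-9) = 3*(-9) = -27)
177 + R(-1)*k = 177 - 1*(-1)*(-27) = 177 + 1*(-27) = 177 - 27 = 150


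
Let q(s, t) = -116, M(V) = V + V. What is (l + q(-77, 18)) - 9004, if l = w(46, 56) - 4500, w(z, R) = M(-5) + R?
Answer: -13574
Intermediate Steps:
M(V) = 2*V
w(z, R) = -10 + R (w(z, R) = 2*(-5) + R = -10 + R)
l = -4454 (l = (-10 + 56) - 4500 = 46 - 4500 = -4454)
(l + q(-77, 18)) - 9004 = (-4454 - 116) - 9004 = -4570 - 9004 = -13574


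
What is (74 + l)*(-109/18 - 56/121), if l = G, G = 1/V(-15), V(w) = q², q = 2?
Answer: -42591/88 ≈ -483.99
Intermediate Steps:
V(w) = 4 (V(w) = 2² = 4)
G = ¼ (G = 1/4 = ¼ ≈ 0.25000)
l = ¼ ≈ 0.25000
(74 + l)*(-109/18 - 56/121) = (74 + ¼)*(-109/18 - 56/121) = 297*(-109*1/18 - 56*1/121)/4 = 297*(-109/18 - 56/121)/4 = (297/4)*(-14197/2178) = -42591/88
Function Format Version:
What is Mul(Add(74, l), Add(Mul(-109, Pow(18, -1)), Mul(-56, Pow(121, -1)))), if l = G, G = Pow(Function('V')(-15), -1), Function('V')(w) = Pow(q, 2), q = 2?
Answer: Rational(-42591, 88) ≈ -483.99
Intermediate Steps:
Function('V')(w) = 4 (Function('V')(w) = Pow(2, 2) = 4)
G = Rational(1, 4) (G = Pow(4, -1) = Rational(1, 4) ≈ 0.25000)
l = Rational(1, 4) ≈ 0.25000
Mul(Add(74, l), Add(Mul(-109, Pow(18, -1)), Mul(-56, Pow(121, -1)))) = Mul(Add(74, Rational(1, 4)), Add(Mul(-109, Pow(18, -1)), Mul(-56, Pow(121, -1)))) = Mul(Rational(297, 4), Add(Mul(-109, Rational(1, 18)), Mul(-56, Rational(1, 121)))) = Mul(Rational(297, 4), Add(Rational(-109, 18), Rational(-56, 121))) = Mul(Rational(297, 4), Rational(-14197, 2178)) = Rational(-42591, 88)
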